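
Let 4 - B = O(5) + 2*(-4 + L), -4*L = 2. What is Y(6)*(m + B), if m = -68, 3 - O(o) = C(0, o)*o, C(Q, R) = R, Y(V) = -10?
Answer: 330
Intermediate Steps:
L = -½ (L = -¼*2 = -½ ≈ -0.50000)
O(o) = 3 - o² (O(o) = 3 - o*o = 3 - o²)
B = 35 (B = 4 - ((3 - 1*5²) + 2*(-4 - ½)) = 4 - ((3 - 1*25) + 2*(-9/2)) = 4 - ((3 - 25) - 9) = 4 - (-22 - 9) = 4 - 1*(-31) = 4 + 31 = 35)
Y(6)*(m + B) = -10*(-68 + 35) = -10*(-33) = 330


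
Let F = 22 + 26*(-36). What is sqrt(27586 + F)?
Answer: 4*sqrt(1667) ≈ 163.32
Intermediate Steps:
F = -914 (F = 22 - 936 = -914)
sqrt(27586 + F) = sqrt(27586 - 914) = sqrt(26672) = 4*sqrt(1667)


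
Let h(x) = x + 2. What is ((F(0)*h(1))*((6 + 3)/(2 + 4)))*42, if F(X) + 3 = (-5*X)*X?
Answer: -567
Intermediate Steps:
h(x) = 2 + x
F(X) = -3 - 5*X² (F(X) = -3 + (-5*X)*X = -3 - 5*X²)
((F(0)*h(1))*((6 + 3)/(2 + 4)))*42 = (((-3 - 5*0²)*(2 + 1))*((6 + 3)/(2 + 4)))*42 = (((-3 - 5*0)*3)*(9/6))*42 = (((-3 + 0)*3)*(9*(⅙)))*42 = (-3*3*(3/2))*42 = -9*3/2*42 = -27/2*42 = -567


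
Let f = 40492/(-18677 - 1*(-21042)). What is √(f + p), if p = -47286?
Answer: I*√264385473770/2365 ≈ 217.41*I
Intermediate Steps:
f = 40492/2365 (f = 40492/(-18677 + 21042) = 40492/2365 ≈ 17.121)
√(f + p) = √(40492/2365 - 47286) = √(-111790898/2365) = I*√264385473770/2365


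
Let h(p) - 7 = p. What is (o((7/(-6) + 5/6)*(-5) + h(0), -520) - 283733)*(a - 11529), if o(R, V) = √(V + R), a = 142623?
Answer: -37195693902 + 43698*I*√4602 ≈ -3.7196e+10 + 2.9644e+6*I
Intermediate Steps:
h(p) = 7 + p
o(R, V) = √(R + V)
(o((7/(-6) + 5/6)*(-5) + h(0), -520) - 283733)*(a - 11529) = (√(((7/(-6) + 5/6)*(-5) + (7 + 0)) - 520) - 283733)*(142623 - 11529) = (√(((7*(-⅙) + 5*(⅙))*(-5) + 7) - 520) - 283733)*131094 = (√(((-7/6 + ⅚)*(-5) + 7) - 520) - 283733)*131094 = (√((-⅓*(-5) + 7) - 520) - 283733)*131094 = (√((5/3 + 7) - 520) - 283733)*131094 = (√(26/3 - 520) - 283733)*131094 = (√(-1534/3) - 283733)*131094 = (I*√4602/3 - 283733)*131094 = (-283733 + I*√4602/3)*131094 = -37195693902 + 43698*I*√4602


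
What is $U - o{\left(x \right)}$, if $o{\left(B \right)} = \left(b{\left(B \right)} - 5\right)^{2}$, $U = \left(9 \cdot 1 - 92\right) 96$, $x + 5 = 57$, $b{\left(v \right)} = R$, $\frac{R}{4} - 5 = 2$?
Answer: $-8497$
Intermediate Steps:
$R = 28$ ($R = 20 + 4 \cdot 2 = 20 + 8 = 28$)
$b{\left(v \right)} = 28$
$x = 52$ ($x = -5 + 57 = 52$)
$U = -7968$ ($U = \left(9 - 92\right) 96 = \left(-83\right) 96 = -7968$)
$o{\left(B \right)} = 529$ ($o{\left(B \right)} = \left(28 - 5\right)^{2} = 23^{2} = 529$)
$U - o{\left(x \right)} = -7968 - 529 = -8497$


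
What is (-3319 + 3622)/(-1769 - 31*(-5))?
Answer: -101/538 ≈ -0.18773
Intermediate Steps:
(-3319 + 3622)/(-1769 - 31*(-5)) = 303/(-1769 + 155) = 303/(-1614) = 303*(-1/1614) = -101/538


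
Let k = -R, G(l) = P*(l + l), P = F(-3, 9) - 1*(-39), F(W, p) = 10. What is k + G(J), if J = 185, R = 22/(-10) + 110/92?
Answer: 4170131/230 ≈ 18131.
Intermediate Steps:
R = -231/230 (R = 22*(-⅒) + 110*(1/92) = -11/5 + 55/46 = -231/230 ≈ -1.0043)
P = 49 (P = 10 - 1*(-39) = 10 + 39 = 49)
G(l) = 98*l (G(l) = 49*(l + l) = 49*(2*l) = 98*l)
k = 231/230 (k = -1*(-231/230) = 231/230 ≈ 1.0043)
k + G(J) = 231/230 + 98*185 = 231/230 + 18130 = 4170131/230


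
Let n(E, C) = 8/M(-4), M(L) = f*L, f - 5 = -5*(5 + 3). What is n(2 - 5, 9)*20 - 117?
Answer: -811/7 ≈ -115.86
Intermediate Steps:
f = -35 (f = 5 - 5*(5 + 3) = 5 - 5*8 = 5 - 40 = -35)
M(L) = -35*L
n(E, C) = 2/35 (n(E, C) = 8/((-35*(-4))) = 8/140 = 8*(1/140) = 2/35)
n(2 - 5, 9)*20 - 117 = (2/35)*20 - 117 = 8/7 - 117 = -811/7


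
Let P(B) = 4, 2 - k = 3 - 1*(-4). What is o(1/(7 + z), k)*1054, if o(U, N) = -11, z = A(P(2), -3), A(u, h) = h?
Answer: -11594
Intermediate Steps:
k = -5 (k = 2 - (3 - 1*(-4)) = 2 - (3 + 4) = 2 - 1*7 = 2 - 7 = -5)
z = -3
o(1/(7 + z), k)*1054 = -11*1054 = -11594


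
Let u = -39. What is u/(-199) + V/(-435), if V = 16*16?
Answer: -33979/86565 ≈ -0.39253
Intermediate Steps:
V = 256
u/(-199) + V/(-435) = -39/(-199) + 256/(-435) = -39*(-1/199) + 256*(-1/435) = 39/199 - 256/435 = -33979/86565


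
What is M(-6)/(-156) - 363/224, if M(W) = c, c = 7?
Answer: -14549/8736 ≈ -1.6654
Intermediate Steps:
M(W) = 7
M(-6)/(-156) - 363/224 = 7/(-156) - 363/224 = 7*(-1/156) - 363*1/224 = -7/156 - 363/224 = -14549/8736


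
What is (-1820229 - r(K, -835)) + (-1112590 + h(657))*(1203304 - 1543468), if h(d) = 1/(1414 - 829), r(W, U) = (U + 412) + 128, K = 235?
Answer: 24599980875894/65 ≈ 3.7846e+11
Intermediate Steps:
r(W, U) = 540 + U (r(W, U) = (412 + U) + 128 = 540 + U)
h(d) = 1/585
(-1820229 - r(K, -835)) + (-1112590 + h(657))*(1203304 - 1543468) = (-1820229 - (540 - 835)) + (-1112590 + 1/585)*(1203304 - 1543468) = (-1820229 - 1*(-295)) - 650865149/585*(-340164) = (-1820229 + 295) + 24600099171604/65 = -1819934 + 24600099171604/65 = 24599980875894/65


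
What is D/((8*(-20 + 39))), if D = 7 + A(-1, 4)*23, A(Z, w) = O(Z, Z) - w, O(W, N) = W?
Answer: -27/38 ≈ -0.71053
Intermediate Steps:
A(Z, w) = Z - w
D = -108 (D = 7 + (-1 - 1*4)*23 = 7 + (-1 - 4)*23 = 7 - 5*23 = 7 - 115 = -108)
D/((8*(-20 + 39))) = -108*1/(8*(-20 + 39)) = -108/(8*19) = -108/152 = -108*1/152 = -27/38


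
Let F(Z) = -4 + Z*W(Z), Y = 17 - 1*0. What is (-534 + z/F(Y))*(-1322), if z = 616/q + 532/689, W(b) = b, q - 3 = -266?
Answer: 12152783700612/17214665 ≈ 7.0596e+5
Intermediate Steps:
q = -263 (q = 3 - 266 = -263)
Y = 17 (Y = 17 + 0 = 17)
z = -284508/181207 (z = 616/(-263) + 532/689 = 616*(-1/263) + 532*(1/689) = -616/263 + 532/689 = -284508/181207 ≈ -1.5701)
F(Z) = -4 + Z² (F(Z) = -4 + Z*Z = -4 + Z²)
(-534 + z/F(Y))*(-1322) = (-534 - 284508/(181207*(-4 + 17²)))*(-1322) = (-534 - 284508/(181207*(-4 + 289)))*(-1322) = (-534 - 284508/181207/285)*(-1322) = (-534 - 284508/181207*1/285)*(-1322) = (-534 - 94836/17214665)*(-1322) = -9192725946/17214665*(-1322) = 12152783700612/17214665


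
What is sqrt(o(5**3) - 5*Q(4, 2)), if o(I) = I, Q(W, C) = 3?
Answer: sqrt(110) ≈ 10.488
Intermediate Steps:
sqrt(o(5**3) - 5*Q(4, 2)) = sqrt(5**3 - 5*3) = sqrt(125 - 15) = sqrt(110)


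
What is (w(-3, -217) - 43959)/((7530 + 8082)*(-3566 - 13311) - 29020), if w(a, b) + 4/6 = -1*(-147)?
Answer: 65719/395269116 ≈ 0.00016626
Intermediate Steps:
w(a, b) = 439/3 (w(a, b) = -⅔ - 1*(-147) = -⅔ + 147 = 439/3)
(w(-3, -217) - 43959)/((7530 + 8082)*(-3566 - 13311) - 29020) = (439/3 - 43959)/((7530 + 8082)*(-3566 - 13311) - 29020) = -131438/(3*(15612*(-16877) - 29020)) = -131438/(3*(-263483724 - 29020)) = -131438/3/(-263512744) = -131438/3*(-1/263512744) = 65719/395269116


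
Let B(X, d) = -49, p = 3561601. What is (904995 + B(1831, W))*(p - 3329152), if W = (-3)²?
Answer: 210353792754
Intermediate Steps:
W = 9
(904995 + B(1831, W))*(p - 3329152) = (904995 - 49)*(3561601 - 3329152) = 904946*232449 = 210353792754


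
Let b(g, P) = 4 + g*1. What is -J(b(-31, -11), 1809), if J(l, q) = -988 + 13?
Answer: 975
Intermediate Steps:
b(g, P) = 4 + g
J(l, q) = -975
-J(b(-31, -11), 1809) = -1*(-975) = 975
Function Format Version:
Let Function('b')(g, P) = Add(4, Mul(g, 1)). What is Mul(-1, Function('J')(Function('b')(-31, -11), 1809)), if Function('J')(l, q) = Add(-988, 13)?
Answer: 975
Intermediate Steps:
Function('b')(g, P) = Add(4, g)
Function('J')(l, q) = -975
Mul(-1, Function('J')(Function('b')(-31, -11), 1809)) = Mul(-1, -975) = 975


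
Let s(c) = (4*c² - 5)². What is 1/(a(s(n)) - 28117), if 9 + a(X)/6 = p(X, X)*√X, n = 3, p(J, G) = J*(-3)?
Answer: -1/564409 ≈ -1.7718e-6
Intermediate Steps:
p(J, G) = -3*J
s(c) = (-5 + 4*c²)²
a(X) = -54 - 18*X^(3/2) (a(X) = -54 + 6*((-3*X)*√X) = -54 + 6*(-3*X^(3/2)) = -54 - 18*X^(3/2))
1/(a(s(n)) - 28117) = 1/((-54 - 18*(-5 + 4*3²)³) - 28117) = 1/((-54 - 18*((-5 + 4*9)²)^(3/2)) - 28117) = 1/((-54 - 18*((-5 + 36)²)^(3/2)) - 28117) = 1/((-54 - 18*(31²)^(3/2)) - 28117) = 1/((-54 - 18*961^(3/2)) - 28117) = 1/((-54 - 18*29791) - 28117) = 1/((-54 - 536238) - 28117) = 1/(-536292 - 28117) = 1/(-564409) = -1/564409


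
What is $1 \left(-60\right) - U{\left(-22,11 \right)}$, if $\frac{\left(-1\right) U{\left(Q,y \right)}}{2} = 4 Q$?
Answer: $-236$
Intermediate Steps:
$U{\left(Q,y \right)} = - 8 Q$ ($U{\left(Q,y \right)} = - 2 \cdot 4 Q = - 8 Q$)
$1 \left(-60\right) - U{\left(-22,11 \right)} = 1 \left(-60\right) - \left(-8\right) \left(-22\right) = -60 - 176 = -236$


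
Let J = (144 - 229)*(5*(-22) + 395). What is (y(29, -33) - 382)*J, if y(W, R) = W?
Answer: 8551425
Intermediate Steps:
J = -24225 (J = -85*(-110 + 395) = -85*285 = -24225)
(y(29, -33) - 382)*J = (29 - 382)*(-24225) = -353*(-24225) = 8551425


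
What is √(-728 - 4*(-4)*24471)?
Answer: 2*√97702 ≈ 625.15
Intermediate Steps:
√(-728 - 4*(-4)*24471) = √(-728 + 16*24471) = √(-728 + 391536) = √390808 = 2*√97702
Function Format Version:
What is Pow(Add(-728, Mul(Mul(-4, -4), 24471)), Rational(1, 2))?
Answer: Mul(2, Pow(97702, Rational(1, 2))) ≈ 625.15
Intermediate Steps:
Pow(Add(-728, Mul(Mul(-4, -4), 24471)), Rational(1, 2)) = Pow(Add(-728, Mul(16, 24471)), Rational(1, 2)) = Pow(Add(-728, 391536), Rational(1, 2)) = Pow(390808, Rational(1, 2)) = Mul(2, Pow(97702, Rational(1, 2)))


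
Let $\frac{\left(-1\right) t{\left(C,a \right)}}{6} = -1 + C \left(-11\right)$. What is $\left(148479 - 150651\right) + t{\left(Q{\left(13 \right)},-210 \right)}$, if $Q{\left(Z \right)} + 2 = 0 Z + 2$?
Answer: $-2166$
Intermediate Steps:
$Q{\left(Z \right)} = 0$ ($Q{\left(Z \right)} = -2 + \left(0 Z + 2\right) = -2 + \left(0 + 2\right) = -2 + 2 = 0$)
$t{\left(C,a \right)} = 6 + 66 C$ ($t{\left(C,a \right)} = - 6 \left(-1 + C \left(-11\right)\right) = - 6 \left(-1 - 11 C\right) = 6 + 66 C$)
$\left(148479 - 150651\right) + t{\left(Q{\left(13 \right)},-210 \right)} = \left(148479 - 150651\right) + \left(6 + 66 \cdot 0\right) = -2172 + \left(6 + 0\right) = -2172 + 6 = -2166$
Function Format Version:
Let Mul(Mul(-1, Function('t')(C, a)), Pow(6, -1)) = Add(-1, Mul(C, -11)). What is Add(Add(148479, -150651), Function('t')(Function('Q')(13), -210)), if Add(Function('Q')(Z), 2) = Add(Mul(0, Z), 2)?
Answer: -2166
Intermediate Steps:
Function('Q')(Z) = 0 (Function('Q')(Z) = Add(-2, Add(Mul(0, Z), 2)) = Add(-2, Add(0, 2)) = Add(-2, 2) = 0)
Function('t')(C, a) = Add(6, Mul(66, C)) (Function('t')(C, a) = Mul(-6, Add(-1, Mul(C, -11))) = Mul(-6, Add(-1, Mul(-11, C))) = Add(6, Mul(66, C)))
Add(Add(148479, -150651), Function('t')(Function('Q')(13), -210)) = Add(Add(148479, -150651), Add(6, Mul(66, 0))) = Add(-2172, Add(6, 0)) = Add(-2172, 6) = -2166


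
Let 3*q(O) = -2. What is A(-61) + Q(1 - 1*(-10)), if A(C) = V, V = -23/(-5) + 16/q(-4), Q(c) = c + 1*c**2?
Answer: 563/5 ≈ 112.60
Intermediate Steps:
q(O) = -2/3 (q(O) = (1/3)*(-2) = -2/3)
Q(c) = c + c**2
V = -97/5 (V = -23/(-5) + 16/(-2/3) = -23*(-1/5) + 16*(-3/2) = 23/5 - 24 = -97/5 ≈ -19.400)
A(C) = -97/5
A(-61) + Q(1 - 1*(-10)) = -97/5 + (1 - 1*(-10))*(1 + (1 - 1*(-10))) = -97/5 + (1 + 10)*(1 + (1 + 10)) = -97/5 + 11*(1 + 11) = -97/5 + 11*12 = -97/5 + 132 = 563/5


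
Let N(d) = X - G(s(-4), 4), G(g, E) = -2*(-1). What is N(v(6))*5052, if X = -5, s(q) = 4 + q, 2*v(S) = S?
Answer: -35364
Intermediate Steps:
v(S) = S/2
G(g, E) = 2
N(d) = -7 (N(d) = -5 - 1*2 = -5 - 2 = -7)
N(v(6))*5052 = -7*5052 = -35364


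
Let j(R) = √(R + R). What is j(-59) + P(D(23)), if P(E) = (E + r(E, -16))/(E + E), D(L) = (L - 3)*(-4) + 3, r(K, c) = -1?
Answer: 39/77 + I*√118 ≈ 0.50649 + 10.863*I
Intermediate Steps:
D(L) = 15 - 4*L (D(L) = (-3 + L)*(-4) + 3 = (12 - 4*L) + 3 = 15 - 4*L)
j(R) = √2*√R (j(R) = √(2*R) = √2*√R)
P(E) = (-1 + E)/(2*E) (P(E) = (E - 1)/(E + E) = (-1 + E)/((2*E)) = (-1 + E)*(1/(2*E)) = (-1 + E)/(2*E))
j(-59) + P(D(23)) = √2*√(-59) + (-1 + (15 - 4*23))/(2*(15 - 4*23)) = √2*(I*√59) + (-1 + (15 - 92))/(2*(15 - 92)) = I*√118 + (½)*(-1 - 77)/(-77) = I*√118 + (½)*(-1/77)*(-78) = I*√118 + 39/77 = 39/77 + I*√118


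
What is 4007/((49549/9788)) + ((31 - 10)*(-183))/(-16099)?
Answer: 631601503891/797689351 ≈ 791.79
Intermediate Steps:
4007/((49549/9788)) + ((31 - 10)*(-183))/(-16099) = 4007/((49549*(1/9788))) + (21*(-183))*(-1/16099) = 4007/(49549/9788) - 3843*(-1/16099) = 4007*(9788/49549) + 3843/16099 = 39220516/49549 + 3843/16099 = 631601503891/797689351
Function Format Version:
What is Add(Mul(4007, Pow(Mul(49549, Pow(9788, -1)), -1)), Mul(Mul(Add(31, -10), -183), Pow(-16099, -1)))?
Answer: Rational(631601503891, 797689351) ≈ 791.79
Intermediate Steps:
Add(Mul(4007, Pow(Mul(49549, Pow(9788, -1)), -1)), Mul(Mul(Add(31, -10), -183), Pow(-16099, -1))) = Add(Mul(4007, Pow(Mul(49549, Rational(1, 9788)), -1)), Mul(Mul(21, -183), Rational(-1, 16099))) = Add(Mul(4007, Pow(Rational(49549, 9788), -1)), Mul(-3843, Rational(-1, 16099))) = Add(Mul(4007, Rational(9788, 49549)), Rational(3843, 16099)) = Add(Rational(39220516, 49549), Rational(3843, 16099)) = Rational(631601503891, 797689351)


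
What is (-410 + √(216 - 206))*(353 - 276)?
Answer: -31570 + 77*√10 ≈ -31327.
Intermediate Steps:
(-410 + √(216 - 206))*(353 - 276) = (-410 + √10)*77 = -31570 + 77*√10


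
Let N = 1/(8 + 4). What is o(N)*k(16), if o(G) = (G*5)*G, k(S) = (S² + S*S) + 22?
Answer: 445/24 ≈ 18.542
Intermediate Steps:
k(S) = 22 + 2*S² (k(S) = (S² + S²) + 22 = 2*S² + 22 = 22 + 2*S²)
N = 1/12 ≈ 0.083333
o(G) = 5*G² (o(G) = (5*G)*G = 5*G²)
o(N)*k(16) = (5*(1/12)²)*(22 + 2*16²) = (5*(1/144))*(22 + 2*256) = 5*(22 + 512)/144 = (5/144)*534 = 445/24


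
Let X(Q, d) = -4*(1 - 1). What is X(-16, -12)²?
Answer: 0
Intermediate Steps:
X(Q, d) = 0 (X(Q, d) = -4*0 = 0)
X(-16, -12)² = 0² = 0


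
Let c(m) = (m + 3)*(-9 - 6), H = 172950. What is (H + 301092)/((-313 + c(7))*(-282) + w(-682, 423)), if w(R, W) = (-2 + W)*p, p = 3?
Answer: 158014/43943 ≈ 3.5959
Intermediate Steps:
w(R, W) = -6 + 3*W (w(R, W) = (-2 + W)*3 = -6 + 3*W)
c(m) = -45 - 15*m (c(m) = (3 + m)*(-15) = -45 - 15*m)
(H + 301092)/((-313 + c(7))*(-282) + w(-682, 423)) = (172950 + 301092)/((-313 + (-45 - 15*7))*(-282) + (-6 + 3*423)) = 474042/((-313 + (-45 - 105))*(-282) + (-6 + 1269)) = 474042/((-313 - 150)*(-282) + 1263) = 474042/(-463*(-282) + 1263) = 474042/(130566 + 1263) = 474042/131829 = 474042*(1/131829) = 158014/43943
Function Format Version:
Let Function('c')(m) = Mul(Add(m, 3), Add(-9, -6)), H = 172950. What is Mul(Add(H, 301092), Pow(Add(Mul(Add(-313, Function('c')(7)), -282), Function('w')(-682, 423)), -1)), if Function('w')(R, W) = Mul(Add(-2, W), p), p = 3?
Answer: Rational(158014, 43943) ≈ 3.5959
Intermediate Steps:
Function('w')(R, W) = Add(-6, Mul(3, W)) (Function('w')(R, W) = Mul(Add(-2, W), 3) = Add(-6, Mul(3, W)))
Function('c')(m) = Add(-45, Mul(-15, m)) (Function('c')(m) = Mul(Add(3, m), -15) = Add(-45, Mul(-15, m)))
Mul(Add(H, 301092), Pow(Add(Mul(Add(-313, Function('c')(7)), -282), Function('w')(-682, 423)), -1)) = Mul(Add(172950, 301092), Pow(Add(Mul(Add(-313, Add(-45, Mul(-15, 7))), -282), Add(-6, Mul(3, 423))), -1)) = Mul(474042, Pow(Add(Mul(Add(-313, Add(-45, -105)), -282), Add(-6, 1269)), -1)) = Mul(474042, Pow(Add(Mul(Add(-313, -150), -282), 1263), -1)) = Mul(474042, Pow(Add(Mul(-463, -282), 1263), -1)) = Mul(474042, Pow(Add(130566, 1263), -1)) = Mul(474042, Pow(131829, -1)) = Mul(474042, Rational(1, 131829)) = Rational(158014, 43943)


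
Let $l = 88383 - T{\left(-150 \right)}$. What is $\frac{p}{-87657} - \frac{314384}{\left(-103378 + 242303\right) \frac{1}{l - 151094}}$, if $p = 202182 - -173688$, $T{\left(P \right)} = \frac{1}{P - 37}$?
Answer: $\frac{107720399858626026}{759079670525} \approx 1.4191 \cdot 10^{5}$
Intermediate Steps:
$T{\left(P \right)} = \frac{1}{-37 + P}$
$l = \frac{16527622}{187}$ ($l = 88383 - \frac{1}{-37 - 150} = 88383 - \frac{1}{-187} = 88383 - - \frac{1}{187} = 88383 + \frac{1}{187} = \frac{16527622}{187} \approx 88383.0$)
$p = 375870$ ($p = 202182 + 173688 = 375870$)
$\frac{p}{-87657} - \frac{314384}{\left(-103378 + 242303\right) \frac{1}{l - 151094}} = \frac{375870}{-87657} - \frac{314384}{\left(-103378 + 242303\right) \frac{1}{\frac{16527622}{187} - 151094}} = 375870 \left(- \frac{1}{87657}\right) - \frac{314384}{138925 \frac{1}{- \frac{11726956}{187}}} = - \frac{125290}{29219} - \frac{314384}{138925 \left(- \frac{187}{11726956}\right)} = - \frac{125290}{29219} - \frac{314384}{- \frac{25978975}{11726956}} = - \frac{125290}{29219} - - \frac{3686767335104}{25978975} = - \frac{125290}{29219} + \frac{3686767335104}{25978975} = \frac{107720399858626026}{759079670525}$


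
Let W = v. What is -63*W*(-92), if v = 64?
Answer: 370944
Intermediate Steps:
W = 64
-63*W*(-92) = -63*64*(-92) = -4032*(-92) = 370944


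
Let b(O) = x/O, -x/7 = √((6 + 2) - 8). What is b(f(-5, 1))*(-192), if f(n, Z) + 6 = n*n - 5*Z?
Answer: 0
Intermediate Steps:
f(n, Z) = -6 + n² - 5*Z (f(n, Z) = -6 + (n*n - 5*Z) = -6 + (n² - 5*Z) = -6 + n² - 5*Z)
x = 0 (x = -7*√((6 + 2) - 8) = -7*√(8 - 8) = -7*√0 = -7*0 = 0)
b(O) = 0 (b(O) = 0/O = 0)
b(f(-5, 1))*(-192) = 0*(-192) = 0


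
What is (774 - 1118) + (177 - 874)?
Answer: -1041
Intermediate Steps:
(774 - 1118) + (177 - 874) = -344 - 697 = -1041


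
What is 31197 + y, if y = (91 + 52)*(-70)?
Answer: 21187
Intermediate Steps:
y = -10010 (y = 143*(-70) = -10010)
31197 + y = 31197 - 10010 = 21187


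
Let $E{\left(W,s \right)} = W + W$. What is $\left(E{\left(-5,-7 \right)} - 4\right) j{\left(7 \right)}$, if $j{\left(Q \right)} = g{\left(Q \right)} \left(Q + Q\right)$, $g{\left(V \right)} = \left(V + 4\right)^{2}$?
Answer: $-23716$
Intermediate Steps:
$E{\left(W,s \right)} = 2 W$
$g{\left(V \right)} = \left(4 + V\right)^{2}$
$j{\left(Q \right)} = 2 Q \left(4 + Q\right)^{2}$ ($j{\left(Q \right)} = \left(4 + Q\right)^{2} \left(Q + Q\right) = \left(4 + Q\right)^{2} \cdot 2 Q = 2 Q \left(4 + Q\right)^{2}$)
$\left(E{\left(-5,-7 \right)} - 4\right) j{\left(7 \right)} = \left(2 \left(-5\right) - 4\right) 2 \cdot 7 \left(4 + 7\right)^{2} = \left(-10 - 4\right) 2 \cdot 7 \cdot 11^{2} = - 14 \cdot 2 \cdot 7 \cdot 121 = \left(-14\right) 1694 = -23716$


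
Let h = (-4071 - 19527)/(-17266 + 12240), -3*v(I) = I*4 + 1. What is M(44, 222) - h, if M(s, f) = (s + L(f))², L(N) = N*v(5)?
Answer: 5729879501/2513 ≈ 2.2801e+6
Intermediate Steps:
v(I) = -⅓ - 4*I/3 (v(I) = -(I*4 + 1)/3 = -(4*I + 1)/3 = -(1 + 4*I)/3 = -⅓ - 4*I/3)
L(N) = -7*N (L(N) = N*(-⅓ - 4/3*5) = N*(-⅓ - 20/3) = N*(-7) = -7*N)
h = 11799/2513 (h = -23598/(-5026) = -23598*(-1/5026) = 11799/2513 ≈ 4.6952)
M(s, f) = (s - 7*f)²
M(44, 222) - h = (-1*44 + 7*222)² - 1*11799/2513 = (-44 + 1554)² - 11799/2513 = 1510² - 11799/2513 = 2280100 - 11799/2513 = 5729879501/2513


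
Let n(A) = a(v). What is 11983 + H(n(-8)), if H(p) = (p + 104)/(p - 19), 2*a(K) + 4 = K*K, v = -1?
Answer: 11978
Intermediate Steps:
a(K) = -2 + K**2/2 (a(K) = -2 + (K*K)/2 = -2 + K**2/2)
n(A) = -3/2 (n(A) = -2 + (1/2)*(-1)**2 = -2 + (1/2)*1 = -2 + 1/2 = -3/2)
H(p) = (104 + p)/(-19 + p)
11983 + H(n(-8)) = 11983 + (104 - 3/2)/(-19 - 3/2) = 11983 + (205/2)/(-41/2) = 11983 - 2/41*205/2 = 11983 - 5 = 11978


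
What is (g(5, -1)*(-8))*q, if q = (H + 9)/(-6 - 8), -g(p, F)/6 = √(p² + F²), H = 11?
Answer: -480*√26/7 ≈ -349.65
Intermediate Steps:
g(p, F) = -6*√(F² + p²) (g(p, F) = -6*√(p² + F²) = -6*√(F² + p²))
q = -10/7 (q = (11 + 9)/(-6 - 8) = 20/(-14) = 20*(-1/14) = -10/7 ≈ -1.4286)
(g(5, -1)*(-8))*q = (-6*√((-1)² + 5²)*(-8))*(-10/7) = (-6*√(1 + 25)*(-8))*(-10/7) = (-6*√26*(-8))*(-10/7) = (48*√26)*(-10/7) = -480*√26/7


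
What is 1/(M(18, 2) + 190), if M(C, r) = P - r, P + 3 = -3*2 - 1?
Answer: 1/178 ≈ 0.0056180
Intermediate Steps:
P = -10 (P = -3 + (-3*2 - 1) = -3 + (-6 - 1) = -3 - 7 = -10)
M(C, r) = -10 - r
1/(M(18, 2) + 190) = 1/((-10 - 1*2) + 190) = 1/((-10 - 2) + 190) = 1/(-12 + 190) = 1/178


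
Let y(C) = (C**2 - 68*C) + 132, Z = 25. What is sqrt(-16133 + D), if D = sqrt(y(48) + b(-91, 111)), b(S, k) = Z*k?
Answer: sqrt(-16133 + sqrt(1947)) ≈ 126.84*I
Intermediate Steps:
b(S, k) = 25*k
y(C) = 132 + C**2 - 68*C
D = sqrt(1947) (D = sqrt((132 + 48**2 - 68*48) + 25*111) = sqrt((132 + 2304 - 3264) + 2775) = sqrt(-828 + 2775) = sqrt(1947) ≈ 44.125)
sqrt(-16133 + D) = sqrt(-16133 + sqrt(1947))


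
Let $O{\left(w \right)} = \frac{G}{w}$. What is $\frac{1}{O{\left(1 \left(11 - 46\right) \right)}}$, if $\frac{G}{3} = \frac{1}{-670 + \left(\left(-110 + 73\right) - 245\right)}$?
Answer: $\frac{33320}{3} \approx 11107.0$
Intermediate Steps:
$G = - \frac{3}{952}$ ($G = \frac{3}{-670 + \left(\left(-110 + 73\right) - 245\right)} = \frac{3}{-670 - 282} = \frac{3}{-952} = 3 \left(- \frac{1}{952}\right) = - \frac{3}{952} \approx -0.0031513$)
$O{\left(w \right)} = - \frac{3}{952 w}$
$\frac{1}{O{\left(1 \left(11 - 46\right) \right)}} = \frac{1}{\left(- \frac{3}{952}\right) \frac{1}{1 \left(11 - 46\right)}} = \frac{1}{\left(- \frac{3}{952}\right) \frac{1}{1 \left(-35\right)}} = \frac{1}{\left(- \frac{3}{952}\right) \frac{1}{-35}} = \frac{1}{\left(- \frac{3}{952}\right) \left(- \frac{1}{35}\right)} = \frac{1}{\frac{3}{33320}} = \frac{33320}{3}$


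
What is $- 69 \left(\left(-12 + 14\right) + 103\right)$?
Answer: $-7245$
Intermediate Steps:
$- 69 \left(\left(-12 + 14\right) + 103\right) = - 69 \left(2 + 103\right) = \left(-69\right) 105 = -7245$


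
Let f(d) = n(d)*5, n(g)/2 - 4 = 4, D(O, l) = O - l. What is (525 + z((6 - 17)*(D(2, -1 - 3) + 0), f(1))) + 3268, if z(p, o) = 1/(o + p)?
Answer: 53103/14 ≈ 3793.1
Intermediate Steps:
n(g) = 16 (n(g) = 8 + 2*4 = 8 + 8 = 16)
f(d) = 80 (f(d) = 16*5 = 80)
(525 + z((6 - 17)*(D(2, -1 - 3) + 0), f(1))) + 3268 = (525 + 1/(80 + (6 - 17)*((2 - (-1 - 3)) + 0))) + 3268 = (525 + 1/(80 - 11*((2 - 1*(-4)) + 0))) + 3268 = (525 + 1/(80 - 11*((2 + 4) + 0))) + 3268 = (525 + 1/(80 - 11*(6 + 0))) + 3268 = (525 + 1/(80 - 11*6)) + 3268 = (525 + 1/(80 - 66)) + 3268 = (525 + 1/14) + 3268 = 7351/14 + 3268 = 53103/14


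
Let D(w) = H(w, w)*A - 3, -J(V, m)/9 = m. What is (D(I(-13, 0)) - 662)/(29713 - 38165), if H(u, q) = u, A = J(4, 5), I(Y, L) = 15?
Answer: 335/2113 ≈ 0.15854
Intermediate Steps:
J(V, m) = -9*m
A = -45 (A = -9*5 = -45)
D(w) = -3 - 45*w (D(w) = w*(-45) - 3 = -45*w - 3 = -3 - 45*w)
(D(I(-13, 0)) - 662)/(29713 - 38165) = ((-3 - 45*15) - 662)/(29713 - 38165) = ((-3 - 675) - 662)/(-8452) = (-678 - 662)*(-1/8452) = -1340*(-1/8452) = 335/2113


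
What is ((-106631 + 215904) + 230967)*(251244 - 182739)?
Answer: 23308141200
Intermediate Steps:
((-106631 + 215904) + 230967)*(251244 - 182739) = (109273 + 230967)*68505 = 340240*68505 = 23308141200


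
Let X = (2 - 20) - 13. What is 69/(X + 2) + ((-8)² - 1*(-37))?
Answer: 2860/29 ≈ 98.621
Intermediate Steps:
X = -31 (X = -18 - 13 = -31)
69/(X + 2) + ((-8)² - 1*(-37)) = 69/(-31 + 2) + ((-8)² - 1*(-37)) = 69/(-29) + (64 + 37) = -1/29*69 + 101 = -69/29 + 101 = 2860/29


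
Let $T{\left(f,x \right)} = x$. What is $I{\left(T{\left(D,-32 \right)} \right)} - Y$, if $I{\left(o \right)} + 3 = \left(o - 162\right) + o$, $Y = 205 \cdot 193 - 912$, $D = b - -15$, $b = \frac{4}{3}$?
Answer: $-38882$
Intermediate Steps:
$b = \frac{4}{3}$ ($b = 4 \cdot \frac{1}{3} = \frac{4}{3} \approx 1.3333$)
$D = \frac{49}{3}$ ($D = \frac{4}{3} - -15 = \frac{4}{3} + 15 = \frac{49}{3} \approx 16.333$)
$Y = 38653$ ($Y = 39565 - 912 = 38653$)
$I{\left(o \right)} = -165 + 2 o$ ($I{\left(o \right)} = -3 + \left(\left(o - 162\right) + o\right) = -3 + \left(\left(-162 + o\right) + o\right) = -3 + \left(-162 + 2 o\right) = -165 + 2 o$)
$I{\left(T{\left(D,-32 \right)} \right)} - Y = \left(-165 + 2 \left(-32\right)\right) - 38653 = \left(-165 - 64\right) - 38653 = -229 - 38653 = -38882$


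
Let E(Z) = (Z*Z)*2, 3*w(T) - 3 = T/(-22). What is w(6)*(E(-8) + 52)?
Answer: 1800/11 ≈ 163.64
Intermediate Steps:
w(T) = 1 - T/66 (w(T) = 1 + (T/(-22))/3 = 1 + (T*(-1/22))/3 = 1 + (-T/22)/3 = 1 - T/66)
E(Z) = 2*Z² (E(Z) = Z²*2 = 2*Z²)
w(6)*(E(-8) + 52) = (1 - 1/66*6)*(2*(-8)² + 52) = (1 - 1/11)*(2*64 + 52) = 10*(128 + 52)/11 = (10/11)*180 = 1800/11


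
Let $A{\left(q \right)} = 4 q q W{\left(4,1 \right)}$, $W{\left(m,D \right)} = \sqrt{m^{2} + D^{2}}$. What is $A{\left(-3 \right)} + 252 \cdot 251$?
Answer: $63252 + 36 \sqrt{17} \approx 63400.0$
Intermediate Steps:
$W{\left(m,D \right)} = \sqrt{D^{2} + m^{2}}$
$A{\left(q \right)} = 4 \sqrt{17} q^{2}$ ($A{\left(q \right)} = 4 q q \sqrt{1^{2} + 4^{2}} = 4 q^{2} \sqrt{1 + 16} = 4 q^{2} \sqrt{17} = 4 \sqrt{17} q^{2}$)
$A{\left(-3 \right)} + 252 \cdot 251 = 4 \sqrt{17} \left(-3\right)^{2} + 252 \cdot 251 = 4 \sqrt{17} \cdot 9 + 63252 = 36 \sqrt{17} + 63252 = 63252 + 36 \sqrt{17}$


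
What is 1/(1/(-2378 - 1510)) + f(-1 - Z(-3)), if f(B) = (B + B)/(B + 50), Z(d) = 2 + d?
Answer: -3888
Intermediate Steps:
f(B) = 2*B/(50 + B) (f(B) = (2*B)/(50 + B) = 2*B/(50 + B))
1/(1/(-2378 - 1510)) + f(-1 - Z(-3)) = 1/(1/(-2378 - 1510)) + 2*(-1 - (2 - 3))/(50 + (-1 - (2 - 3))) = 1/(1/(-3888)) + 2*(-1 - 1*(-1))/(50 + (-1 - 1*(-1))) = 1/(-1/3888) + 2*(-1 + 1)/(50 + (-1 + 1)) = -3888 + 2*0/(50 + 0) = -3888 + 2*0/50 = -3888 + 2*0*(1/50) = -3888 + 0 = -3888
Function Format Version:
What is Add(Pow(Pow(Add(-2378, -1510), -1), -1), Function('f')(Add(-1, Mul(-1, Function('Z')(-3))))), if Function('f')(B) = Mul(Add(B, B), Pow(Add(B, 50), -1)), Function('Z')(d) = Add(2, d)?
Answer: -3888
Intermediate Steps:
Function('f')(B) = Mul(2, B, Pow(Add(50, B), -1)) (Function('f')(B) = Mul(Mul(2, B), Pow(Add(50, B), -1)) = Mul(2, B, Pow(Add(50, B), -1)))
Add(Pow(Pow(Add(-2378, -1510), -1), -1), Function('f')(Add(-1, Mul(-1, Function('Z')(-3))))) = Add(Pow(Pow(Add(-2378, -1510), -1), -1), Mul(2, Add(-1, Mul(-1, Add(2, -3))), Pow(Add(50, Add(-1, Mul(-1, Add(2, -3)))), -1))) = Add(Pow(Pow(-3888, -1), -1), Mul(2, Add(-1, Mul(-1, -1)), Pow(Add(50, Add(-1, Mul(-1, -1))), -1))) = Add(Pow(Rational(-1, 3888), -1), Mul(2, Add(-1, 1), Pow(Add(50, Add(-1, 1)), -1))) = Add(-3888, Mul(2, 0, Pow(Add(50, 0), -1))) = Add(-3888, Mul(2, 0, Pow(50, -1))) = Add(-3888, Mul(2, 0, Rational(1, 50))) = Add(-3888, 0) = -3888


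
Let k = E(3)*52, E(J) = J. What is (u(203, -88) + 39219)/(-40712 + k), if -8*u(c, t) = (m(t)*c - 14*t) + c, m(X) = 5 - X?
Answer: -146719/162224 ≈ -0.90442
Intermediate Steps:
u(c, t) = -c/8 + 7*t/4 - c*(5 - t)/8 (u(c, t) = -(((5 - t)*c - 14*t) + c)/8 = -((c*(5 - t) - 14*t) + c)/8 = -((-14*t + c*(5 - t)) + c)/8 = -(c - 14*t + c*(5 - t))/8 = -c/8 + 7*t/4 - c*(5 - t)/8)
k = 156 (k = 3*52 = 156)
(u(203, -88) + 39219)/(-40712 + k) = ((-⅛*203 + (7/4)*(-88) + (⅛)*203*(-5 - 88)) + 39219)/(-40712 + 156) = ((-203/8 - 154 + (⅛)*203*(-93)) + 39219)/(-40556) = ((-203/8 - 154 - 18879/8) + 39219)*(-1/40556) = (-10157/4 + 39219)*(-1/40556) = (146719/4)*(-1/40556) = -146719/162224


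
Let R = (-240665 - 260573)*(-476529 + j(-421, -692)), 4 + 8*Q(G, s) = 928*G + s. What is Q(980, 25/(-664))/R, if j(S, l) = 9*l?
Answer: 201288493/428459108539264 ≈ 4.6980e-7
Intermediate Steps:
Q(G, s) = -½ + 116*G + s/8 (Q(G, s) = -½ + (928*G + s)/8 = -½ + (s + 928*G)/8 = -½ + (116*G + s/8) = -½ + 116*G + s/8)
R = 241976153166 (R = (-240665 - 260573)*(-476529 + 9*(-692)) = -501238*(-476529 - 6228) = -501238*(-482757) = 241976153166)
Q(980, 25/(-664))/R = (-½ + 116*980 + (25/(-664))/8)/241976153166 = (-½ + 113680 + (25*(-1/664))/8)*(1/241976153166) = (-½ + 113680 + (⅛)*(-25/664))*(1/241976153166) = (-½ + 113680 - 25/5312)*(1/241976153166) = (603865479/5312)*(1/241976153166) = 201288493/428459108539264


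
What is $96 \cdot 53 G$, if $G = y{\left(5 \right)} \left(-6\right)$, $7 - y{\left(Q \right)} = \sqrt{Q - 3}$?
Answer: $-213696 + 30528 \sqrt{2} \approx -1.7052 \cdot 10^{5}$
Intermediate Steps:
$y{\left(Q \right)} = 7 - \sqrt{-3 + Q}$ ($y{\left(Q \right)} = 7 - \sqrt{Q - 3} = 7 - \sqrt{-3 + Q}$)
$G = -42 + 6 \sqrt{2}$ ($G = \left(7 - \sqrt{-3 + 5}\right) \left(-6\right) = \left(7 - \sqrt{2}\right) \left(-6\right) = -42 + 6 \sqrt{2} \approx -33.515$)
$96 \cdot 53 G = 96 \cdot 53 \left(-42 + 6 \sqrt{2}\right) = 5088 \left(-42 + 6 \sqrt{2}\right) = -213696 + 30528 \sqrt{2}$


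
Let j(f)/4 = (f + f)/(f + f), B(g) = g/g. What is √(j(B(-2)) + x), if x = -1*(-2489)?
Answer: 3*√277 ≈ 49.930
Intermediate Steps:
B(g) = 1
j(f) = 4 (j(f) = 4*((f + f)/(f + f)) = 4*((2*f)/((2*f))) = 4*((2*f)*(1/(2*f))) = 4*1 = 4)
x = 2489
√(j(B(-2)) + x) = √(4 + 2489) = √2493 = 3*√277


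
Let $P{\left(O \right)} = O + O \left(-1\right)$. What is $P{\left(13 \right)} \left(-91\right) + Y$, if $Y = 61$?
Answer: $61$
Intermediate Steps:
$P{\left(O \right)} = 0$ ($P{\left(O \right)} = O - O = 0$)
$P{\left(13 \right)} \left(-91\right) + Y = 0 \left(-91\right) + 61 = 0 + 61 = 61$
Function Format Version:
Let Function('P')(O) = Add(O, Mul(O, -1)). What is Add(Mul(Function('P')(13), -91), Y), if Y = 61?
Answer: 61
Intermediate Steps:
Function('P')(O) = 0 (Function('P')(O) = Add(O, Mul(-1, O)) = 0)
Add(Mul(Function('P')(13), -91), Y) = Add(Mul(0, -91), 61) = Add(0, 61) = 61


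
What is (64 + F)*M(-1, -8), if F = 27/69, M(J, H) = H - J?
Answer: -10367/23 ≈ -450.74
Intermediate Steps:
F = 9/23 (F = 27*(1/69) = 9/23 ≈ 0.39130)
(64 + F)*M(-1, -8) = (64 + 9/23)*(-8 - 1*(-1)) = 1481*(-8 + 1)/23 = (1481/23)*(-7) = -10367/23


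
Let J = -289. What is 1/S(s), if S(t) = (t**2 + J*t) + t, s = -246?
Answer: 1/131364 ≈ 7.6124e-6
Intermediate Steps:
S(t) = t**2 - 288*t (S(t) = (t**2 - 289*t) + t = t**2 - 288*t)
1/S(s) = 1/(-246*(-288 - 246)) = 1/(-246*(-534)) = 1/131364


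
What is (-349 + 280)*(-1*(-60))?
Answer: -4140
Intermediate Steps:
(-349 + 280)*(-1*(-60)) = -69*60 = -4140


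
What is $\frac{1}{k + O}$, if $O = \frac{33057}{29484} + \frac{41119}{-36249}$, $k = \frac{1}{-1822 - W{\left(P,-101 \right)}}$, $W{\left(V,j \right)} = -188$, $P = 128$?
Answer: $- \frac{752094252}{10360969} \approx -72.589$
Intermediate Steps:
$k = - \frac{1}{1634}$ ($k = \frac{1}{-1822 - -188} = \frac{1}{-1822 + 188} = \frac{1}{-1634} = - \frac{1}{1634} \approx -0.000612$)
$O = - \frac{521089}{39583908}$ ($O = 33057 \cdot \frac{1}{29484} + 41119 \left(- \frac{1}{36249}\right) = \frac{3673}{3276} - \frac{41119}{36249} = - \frac{521089}{39583908} \approx -0.013164$)
$\frac{1}{k + O} = \frac{1}{- \frac{1}{1634} - \frac{521089}{39583908}} = \frac{1}{- \frac{10360969}{752094252}} = - \frac{752094252}{10360969}$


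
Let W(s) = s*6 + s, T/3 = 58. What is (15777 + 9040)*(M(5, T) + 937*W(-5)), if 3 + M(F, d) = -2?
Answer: -813997600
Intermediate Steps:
T = 174 (T = 3*58 = 174)
W(s) = 7*s (W(s) = 6*s + s = 7*s)
M(F, d) = -5 (M(F, d) = -3 - 2 = -5)
(15777 + 9040)*(M(5, T) + 937*W(-5)) = (15777 + 9040)*(-5 + 937*(7*(-5))) = 24817*(-5 + 937*(-35)) = 24817*(-5 - 32795) = 24817*(-32800) = -813997600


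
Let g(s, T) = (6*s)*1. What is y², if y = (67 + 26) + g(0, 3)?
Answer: 8649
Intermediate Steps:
g(s, T) = 6*s
y = 93 (y = (67 + 26) + 6*0 = 93 + 0 = 93)
y² = 93² = 8649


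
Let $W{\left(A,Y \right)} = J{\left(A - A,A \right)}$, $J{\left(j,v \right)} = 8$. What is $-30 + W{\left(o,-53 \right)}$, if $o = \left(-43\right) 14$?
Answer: $-22$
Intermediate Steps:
$o = -602$
$W{\left(A,Y \right)} = 8$
$-30 + W{\left(o,-53 \right)} = -30 + 8 = -22$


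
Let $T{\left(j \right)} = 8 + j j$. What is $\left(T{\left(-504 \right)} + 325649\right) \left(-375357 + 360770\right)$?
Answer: $-8455690051$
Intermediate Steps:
$T{\left(j \right)} = 8 + j^{2}$
$\left(T{\left(-504 \right)} + 325649\right) \left(-375357 + 360770\right) = \left(\left(8 + \left(-504\right)^{2}\right) + 325649\right) \left(-375357 + 360770\right) = \left(\left(8 + 254016\right) + 325649\right) \left(-14587\right) = \left(254024 + 325649\right) \left(-14587\right) = 579673 \left(-14587\right) = -8455690051$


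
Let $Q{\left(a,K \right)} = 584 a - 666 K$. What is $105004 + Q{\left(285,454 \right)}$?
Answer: $-30920$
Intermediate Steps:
$Q{\left(a,K \right)} = - 666 K + 584 a$
$105004 + Q{\left(285,454 \right)} = 105004 + \left(\left(-666\right) 454 + 584 \cdot 285\right) = 105004 + \left(-302364 + 166440\right) = 105004 - 135924 = -30920$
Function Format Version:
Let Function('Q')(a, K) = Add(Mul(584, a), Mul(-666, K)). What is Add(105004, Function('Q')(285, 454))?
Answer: -30920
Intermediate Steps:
Function('Q')(a, K) = Add(Mul(-666, K), Mul(584, a))
Add(105004, Function('Q')(285, 454)) = Add(105004, Add(Mul(-666, 454), Mul(584, 285))) = Add(105004, Add(-302364, 166440)) = Add(105004, -135924) = -30920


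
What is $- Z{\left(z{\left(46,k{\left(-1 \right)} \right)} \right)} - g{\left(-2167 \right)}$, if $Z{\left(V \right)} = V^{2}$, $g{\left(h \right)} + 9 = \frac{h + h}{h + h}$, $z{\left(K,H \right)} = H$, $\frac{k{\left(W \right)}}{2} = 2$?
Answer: $-8$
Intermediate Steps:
$k{\left(W \right)} = 4$ ($k{\left(W \right)} = 2 \cdot 2 = 4$)
$g{\left(h \right)} = -8$ ($g{\left(h \right)} = -9 + \frac{h + h}{h + h} = -9 + \frac{2 h}{2 h} = -9 + 2 h \frac{1}{2 h} = -9 + 1 = -8$)
$- Z{\left(z{\left(46,k{\left(-1 \right)} \right)} \right)} - g{\left(-2167 \right)} = - 4^{2} - -8 = \left(-1\right) 16 + 8 = -16 + 8 = -8$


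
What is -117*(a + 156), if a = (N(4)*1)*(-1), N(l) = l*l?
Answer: -16380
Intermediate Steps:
N(l) = l**2
a = -16 (a = (4**2*1)*(-1) = (16*1)*(-1) = 16*(-1) = -16)
-117*(a + 156) = -117*(-16 + 156) = -117*140 = -16380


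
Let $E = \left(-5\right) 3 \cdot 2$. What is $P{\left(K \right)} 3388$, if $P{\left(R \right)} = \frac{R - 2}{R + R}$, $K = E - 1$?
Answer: $\frac{55902}{31} \approx 1803.3$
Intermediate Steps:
$E = -30$ ($E = \left(-15\right) 2 = -30$)
$K = -31$ ($K = -30 - 1 = -31$)
$P{\left(R \right)} = \frac{-2 + R}{2 R}$
$P{\left(K \right)} 3388 = \frac{-2 - 31}{2 \left(-31\right)} 3388 = \frac{1}{2} \left(- \frac{1}{31}\right) \left(-33\right) 3388 = \frac{33}{62} \cdot 3388 = \frac{55902}{31}$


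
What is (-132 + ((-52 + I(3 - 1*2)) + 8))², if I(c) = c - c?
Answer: 30976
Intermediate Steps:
I(c) = 0
(-132 + ((-52 + I(3 - 1*2)) + 8))² = (-132 + ((-52 + 0) + 8))² = (-132 + (-52 + 8))² = (-132 - 44)² = (-176)² = 30976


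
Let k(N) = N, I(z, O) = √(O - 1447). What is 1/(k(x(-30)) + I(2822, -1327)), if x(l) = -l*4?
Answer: 60/8587 - I*√2774/17174 ≈ 0.0069873 - 0.0030668*I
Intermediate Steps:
x(l) = -4*l
I(z, O) = √(-1447 + O)
1/(k(x(-30)) + I(2822, -1327)) = 1/(-4*(-30) + √(-1447 - 1327)) = 1/(120 + √(-2774)) = 1/(120 + I*√2774)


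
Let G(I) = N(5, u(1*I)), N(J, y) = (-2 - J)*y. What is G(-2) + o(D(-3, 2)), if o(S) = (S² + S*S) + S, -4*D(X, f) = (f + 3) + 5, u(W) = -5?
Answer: 45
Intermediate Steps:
N(J, y) = y*(-2 - J)
D(X, f) = -2 - f/4 (D(X, f) = -((f + 3) + 5)/4 = -((3 + f) + 5)/4 = -(8 + f)/4 = -2 - f/4)
G(I) = 35 (G(I) = -1*(-5)*(2 + 5) = -1*(-5)*7 = 35)
o(S) = S + 2*S² (o(S) = (S² + S²) + S = 2*S² + S = S + 2*S²)
G(-2) + o(D(-3, 2)) = 35 + (-2 - ¼*2)*(1 + 2*(-2 - ¼*2)) = 35 + (-2 - ½)*(1 + 2*(-2 - ½)) = 35 - 5*(1 + 2*(-5/2))/2 = 35 - 5*(1 - 5)/2 = 35 - 5/2*(-4) = 35 + 10 = 45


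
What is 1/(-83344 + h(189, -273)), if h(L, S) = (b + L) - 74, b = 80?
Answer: -1/83149 ≈ -1.2027e-5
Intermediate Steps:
h(L, S) = 6 + L (h(L, S) = (80 + L) - 74 = 6 + L)
1/(-83344 + h(189, -273)) = 1/(-83344 + (6 + 189)) = 1/(-83344 + 195) = 1/(-83149) = -1/83149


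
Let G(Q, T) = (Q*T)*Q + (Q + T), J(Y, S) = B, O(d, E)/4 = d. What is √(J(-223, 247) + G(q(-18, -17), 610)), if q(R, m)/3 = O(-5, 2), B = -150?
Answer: 340*√19 ≈ 1482.0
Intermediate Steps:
O(d, E) = 4*d
J(Y, S) = -150
q(R, m) = -60 (q(R, m) = 3*(4*(-5)) = 3*(-20) = -60)
G(Q, T) = Q + T + T*Q² (G(Q, T) = T*Q² + (Q + T) = Q + T + T*Q²)
√(J(-223, 247) + G(q(-18, -17), 610)) = √(-150 + (-60 + 610 + 610*(-60)²)) = √(-150 + (-60 + 610 + 610*3600)) = √(-150 + (-60 + 610 + 2196000)) = √(-150 + 2196550) = √2196400 = 340*√19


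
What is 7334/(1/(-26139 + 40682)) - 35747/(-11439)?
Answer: 1220065038665/11439 ≈ 1.0666e+8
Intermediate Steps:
7334/(1/(-26139 + 40682)) - 35747/(-11439) = 7334/(1/14543) - 35747*(-1/11439) = 7334/(1/14543) + 35747/11439 = 7334*14543 + 35747/11439 = 106658362 + 35747/11439 = 1220065038665/11439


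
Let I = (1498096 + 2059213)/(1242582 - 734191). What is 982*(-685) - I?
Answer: -341982931279/508391 ≈ -6.7268e+5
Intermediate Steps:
I = 3557309/508391 ≈ 6.9972
982*(-685) - I = 982*(-685) - 1*3557309/508391 = -672670 - 3557309/508391 = -341982931279/508391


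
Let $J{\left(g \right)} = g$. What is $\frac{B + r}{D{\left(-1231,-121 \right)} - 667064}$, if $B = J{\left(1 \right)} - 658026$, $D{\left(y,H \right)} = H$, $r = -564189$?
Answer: $\frac{1222214}{667185} \approx 1.8319$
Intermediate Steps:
$B = -658025$ ($B = 1 - 658026 = -658025$)
$\frac{B + r}{D{\left(-1231,-121 \right)} - 667064} = \frac{-658025 - 564189}{-121 - 667064} = - \frac{1222214}{-667185} = \left(-1222214\right) \left(- \frac{1}{667185}\right) = \frac{1222214}{667185}$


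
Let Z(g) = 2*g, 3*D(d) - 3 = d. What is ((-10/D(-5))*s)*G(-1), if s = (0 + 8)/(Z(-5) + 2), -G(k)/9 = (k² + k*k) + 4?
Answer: 810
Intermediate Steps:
G(k) = -36 - 18*k² (G(k) = -9*((k² + k*k) + 4) = -9*((k² + k²) + 4) = -9*(2*k² + 4) = -9*(4 + 2*k²) = -36 - 18*k²)
D(d) = 1 + d/3
s = -1 (s = (0 + 8)/(2*(-5) + 2) = 8/(-10 + 2) = 8/(-8) = 8*(-⅛) = -1)
((-10/D(-5))*s)*G(-1) = (-10/(1 + (⅓)*(-5))*(-1))*(-36 - 18*(-1)²) = (-10/(1 - 5/3)*(-1))*(-36 - 18*1) = (-10/(-⅔)*(-1))*(-36 - 18) = (-10*(-3/2)*(-1))*(-54) = (15*(-1))*(-54) = -15*(-54) = 810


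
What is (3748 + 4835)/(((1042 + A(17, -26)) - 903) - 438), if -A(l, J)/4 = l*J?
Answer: 8583/1469 ≈ 5.8428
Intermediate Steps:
A(l, J) = -4*J*l (A(l, J) = -4*l*J = -4*J*l)
(3748 + 4835)/(((1042 + A(17, -26)) - 903) - 438) = (3748 + 4835)/(((1042 - 4*(-26)*17) - 903) - 438) = 8583/(((1042 + 1768) - 903) - 438) = 8583/((2810 - 903) - 438) = 8583/(1907 - 438) = 8583/1469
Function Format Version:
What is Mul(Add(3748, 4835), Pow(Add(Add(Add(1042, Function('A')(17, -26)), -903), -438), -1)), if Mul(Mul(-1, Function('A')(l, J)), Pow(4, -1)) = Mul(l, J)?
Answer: Rational(8583, 1469) ≈ 5.8428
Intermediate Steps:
Function('A')(l, J) = Mul(-4, J, l) (Function('A')(l, J) = Mul(-4, Mul(l, J)) = Mul(-4, Mul(J, l)) = Mul(-4, J, l))
Mul(Add(3748, 4835), Pow(Add(Add(Add(1042, Function('A')(17, -26)), -903), -438), -1)) = Mul(Add(3748, 4835), Pow(Add(Add(Add(1042, Mul(-4, -26, 17)), -903), -438), -1)) = Mul(8583, Pow(Add(Add(Add(1042, 1768), -903), -438), -1)) = Mul(8583, Pow(Add(Add(2810, -903), -438), -1)) = Mul(8583, Pow(Add(1907, -438), -1)) = Mul(8583, Pow(1469, -1)) = Mul(8583, Rational(1, 1469)) = Rational(8583, 1469)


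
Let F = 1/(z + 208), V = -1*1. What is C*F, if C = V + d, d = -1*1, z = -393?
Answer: 2/185 ≈ 0.010811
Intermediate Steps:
V = -1
F = -1/185 (F = 1/(-393 + 208) = 1/(-185) = -1/185 ≈ -0.0054054)
d = -1
C = -2 (C = -1 - 1 = -2)
C*F = -2*(-1/185) = 2/185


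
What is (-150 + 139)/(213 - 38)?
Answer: -11/175 ≈ -0.062857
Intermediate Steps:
(-150 + 139)/(213 - 38) = -11/175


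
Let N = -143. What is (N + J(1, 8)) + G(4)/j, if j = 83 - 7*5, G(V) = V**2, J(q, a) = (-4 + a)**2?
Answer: -380/3 ≈ -126.67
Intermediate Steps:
j = 48 (j = 83 - 35 = 48)
(N + J(1, 8)) + G(4)/j = (-143 + (-4 + 8)**2) + 4**2/48 = (-143 + 4**2) + 16*(1/48) = (-143 + 16) + 1/3 = -127 + 1/3 = -380/3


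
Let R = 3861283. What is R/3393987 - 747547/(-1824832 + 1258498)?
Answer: 1574646882137/640710077886 ≈ 2.4577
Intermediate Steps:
R/3393987 - 747547/(-1824832 + 1258498) = 3861283/3393987 - 747547/(-1824832 + 1258498) = 3861283*(1/3393987) - 747547/(-566334) = 3861283/3393987 - 747547*(-1/566334) = 3861283/3393987 + 747547/566334 = 1574646882137/640710077886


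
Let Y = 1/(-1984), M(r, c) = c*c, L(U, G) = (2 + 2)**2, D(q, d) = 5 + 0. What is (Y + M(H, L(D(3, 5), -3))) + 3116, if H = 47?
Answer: 6690047/1984 ≈ 3372.0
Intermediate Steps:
D(q, d) = 5
L(U, G) = 16 (L(U, G) = 4**2 = 16)
M(r, c) = c**2
Y = -1/1984 ≈ -0.00050403
(Y + M(H, L(D(3, 5), -3))) + 3116 = (-1/1984 + 16**2) + 3116 = (-1/1984 + 256) + 3116 = 507903/1984 + 3116 = 6690047/1984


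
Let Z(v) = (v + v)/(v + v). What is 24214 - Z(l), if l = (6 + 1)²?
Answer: 24213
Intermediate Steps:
l = 49 (l = 7² = 49)
Z(v) = 1 (Z(v) = (2*v)/((2*v)) = (2*v)*(1/(2*v)) = 1)
24214 - Z(l) = 24214 - 1*1 = 24214 - 1 = 24213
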